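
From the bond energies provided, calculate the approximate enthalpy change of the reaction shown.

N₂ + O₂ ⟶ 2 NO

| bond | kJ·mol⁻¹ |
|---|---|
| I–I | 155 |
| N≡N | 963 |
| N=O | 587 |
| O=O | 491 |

Bonds broken (reactants):
  N≡N: 1 × 963 = 963
  O=O: 1 × 491 = 491
  Σ(broken) = 1454 kJ
Bonds formed (products):
  N=O: 2 × 587 = 1174
  Σ(formed) = 1174 kJ
ΔH = Σ(broken) − Σ(formed) = 1454 − 1174 = +280 kJ

ΔH ≈ +280 kJ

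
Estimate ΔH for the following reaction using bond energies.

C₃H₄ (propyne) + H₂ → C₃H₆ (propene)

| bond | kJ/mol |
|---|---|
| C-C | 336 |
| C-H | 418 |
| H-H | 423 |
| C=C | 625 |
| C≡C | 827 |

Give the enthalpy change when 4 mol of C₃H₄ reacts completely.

ΔH = −844 kJ

Bonds broken (reactants):
  C≡C: 1 × 827 = 827
  C-C: 1 × 336 = 336
  C-H: 4 × 418 = 1672
  H-H: 1 × 423 = 423
  Σ(broken) = 3258 kJ
Bonds formed (products):
  C-C: 1 × 336 = 336
  C-H: 6 × 418 = 2508
  C=C: 1 × 625 = 625
  Σ(formed) = 3469 kJ
ΔH = Σ(broken) − Σ(formed) = 3258 − 3469 = −211 kJ
For 4× the reaction as written: 4 × (−211) = −844 kJ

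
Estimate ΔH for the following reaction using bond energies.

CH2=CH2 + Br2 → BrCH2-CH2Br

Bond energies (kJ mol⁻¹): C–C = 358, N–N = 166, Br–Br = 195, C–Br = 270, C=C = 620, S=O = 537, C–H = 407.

ΔH ≈ −83 kJ

Bonds broken (reactants):
  Br–Br: 1 × 195 = 195
  C–H: 4 × 407 = 1628
  C=C: 1 × 620 = 620
  Σ(broken) = 2443 kJ
Bonds formed (products):
  C–Br: 2 × 270 = 540
  C–C: 1 × 358 = 358
  C–H: 4 × 407 = 1628
  Σ(formed) = 2526 kJ
ΔH = Σ(broken) − Σ(formed) = 2443 − 2526 = −83 kJ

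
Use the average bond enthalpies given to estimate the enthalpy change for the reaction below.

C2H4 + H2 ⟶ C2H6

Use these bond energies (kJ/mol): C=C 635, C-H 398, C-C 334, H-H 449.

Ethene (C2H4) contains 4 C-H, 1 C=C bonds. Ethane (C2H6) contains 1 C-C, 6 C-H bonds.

ΔH ≈ −46 kJ

Bonds broken (reactants):
  C-H: 4 × 398 = 1592
  C=C: 1 × 635 = 635
  H-H: 1 × 449 = 449
  Σ(broken) = 2676 kJ
Bonds formed (products):
  C-C: 1 × 334 = 334
  C-H: 6 × 398 = 2388
  Σ(formed) = 2722 kJ
ΔH = Σ(broken) − Σ(formed) = 2676 − 2722 = −46 kJ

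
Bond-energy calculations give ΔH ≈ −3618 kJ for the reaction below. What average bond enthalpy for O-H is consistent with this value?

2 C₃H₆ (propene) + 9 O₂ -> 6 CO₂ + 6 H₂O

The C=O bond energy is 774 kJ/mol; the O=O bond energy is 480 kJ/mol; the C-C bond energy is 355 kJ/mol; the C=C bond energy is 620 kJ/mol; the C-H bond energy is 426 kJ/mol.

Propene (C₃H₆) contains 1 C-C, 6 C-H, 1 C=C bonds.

Let D be the O-H bond energy.
Σ(broken) = 2×355 + 12×426 + 2×620 + 9×480 = 11382
Σ(formed) = 12×774 + 12×D = 9288 + 12D
ΔH = Σ(broken) − Σ(formed) = (11382) − (9288 + 12D) = +2094 − 12D
Setting this equal to −3618 kJ gives 12D = 5712, so D = 476 kJ/mol.

D(O-H) ≈ 476 kJ/mol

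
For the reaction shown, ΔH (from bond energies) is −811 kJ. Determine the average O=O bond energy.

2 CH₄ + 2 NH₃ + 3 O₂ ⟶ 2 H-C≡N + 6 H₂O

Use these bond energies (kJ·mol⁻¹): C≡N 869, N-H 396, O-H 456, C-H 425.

Let D be the O=O bond energy.
Σ(broken) = 8×425 + 6×396 + 3×D = 5776 + 3D
Σ(formed) = 2×869 + 2×425 + 12×456 = 8060
ΔH = Σ(broken) − Σ(formed) = (5776 + 3D) − (8060) = −2284 + 3D
Setting this equal to −811 kJ gives 3D = 1473, so D = 491 kJ/mol.

D(O=O) ≈ 491 kJ/mol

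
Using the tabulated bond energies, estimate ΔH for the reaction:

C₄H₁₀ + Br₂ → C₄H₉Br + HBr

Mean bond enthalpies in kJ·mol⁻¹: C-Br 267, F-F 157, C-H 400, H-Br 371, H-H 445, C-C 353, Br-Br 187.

Bonds broken (reactants):
  Br-Br: 1 × 187 = 187
  C-C: 3 × 353 = 1059
  C-H: 10 × 400 = 4000
  Σ(broken) = 5246 kJ
Bonds formed (products):
  C-Br: 1 × 267 = 267
  C-C: 3 × 353 = 1059
  C-H: 9 × 400 = 3600
  H-Br: 1 × 371 = 371
  Σ(formed) = 5297 kJ
ΔH = Σ(broken) − Σ(formed) = 5246 − 5297 = −51 kJ

ΔH ≈ −51 kJ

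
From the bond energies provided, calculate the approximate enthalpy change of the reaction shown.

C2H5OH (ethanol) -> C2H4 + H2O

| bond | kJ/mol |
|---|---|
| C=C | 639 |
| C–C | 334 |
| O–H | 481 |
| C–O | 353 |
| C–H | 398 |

ΔH ≈ −35 kJ

Bonds broken (reactants):
  C–C: 1 × 334 = 334
  C–H: 5 × 398 = 1990
  C–O: 1 × 353 = 353
  O–H: 1 × 481 = 481
  Σ(broken) = 3158 kJ
Bonds formed (products):
  C–H: 4 × 398 = 1592
  C=C: 1 × 639 = 639
  O–H: 2 × 481 = 962
  Σ(formed) = 3193 kJ
ΔH = Σ(broken) − Σ(formed) = 3158 − 3193 = −35 kJ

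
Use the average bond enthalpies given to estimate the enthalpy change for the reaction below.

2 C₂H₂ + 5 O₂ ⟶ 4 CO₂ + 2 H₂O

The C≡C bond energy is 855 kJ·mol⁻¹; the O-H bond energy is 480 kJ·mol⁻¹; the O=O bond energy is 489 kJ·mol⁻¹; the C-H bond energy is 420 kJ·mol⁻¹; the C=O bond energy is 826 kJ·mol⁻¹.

ΔH ≈ −2693 kJ

Bonds broken (reactants):
  C≡C: 2 × 855 = 1710
  C-H: 4 × 420 = 1680
  O=O: 5 × 489 = 2445
  Σ(broken) = 5835 kJ
Bonds formed (products):
  C=O: 8 × 826 = 6608
  O-H: 4 × 480 = 1920
  Σ(formed) = 8528 kJ
ΔH = Σ(broken) − Σ(formed) = 5835 − 8528 = −2693 kJ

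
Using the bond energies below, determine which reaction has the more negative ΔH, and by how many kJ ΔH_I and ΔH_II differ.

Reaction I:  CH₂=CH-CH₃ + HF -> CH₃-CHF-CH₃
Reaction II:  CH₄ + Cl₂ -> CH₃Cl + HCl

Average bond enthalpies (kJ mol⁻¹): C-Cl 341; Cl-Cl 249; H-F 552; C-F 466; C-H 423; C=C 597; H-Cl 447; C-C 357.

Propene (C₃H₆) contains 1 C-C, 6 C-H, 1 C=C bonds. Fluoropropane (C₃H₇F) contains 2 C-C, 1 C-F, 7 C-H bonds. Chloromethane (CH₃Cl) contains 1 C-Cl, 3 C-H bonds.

Reaction II, by 19 kJ

Reaction I:
  Bonds broken (reactants):
    C-C: 1 × 357 = 357
    C-H: 6 × 423 = 2538
    C=C: 1 × 597 = 597
    H-F: 1 × 552 = 552
    Σ(broken) = 4044 kJ
  Bonds formed (products):
    C-C: 2 × 357 = 714
    C-F: 1 × 466 = 466
    C-H: 7 × 423 = 2961
    Σ(formed) = 4141 kJ
  ΔH_I = 4044 − 4141 = −97 kJ
Reaction II:
  Bonds broken (reactants):
    C-H: 4 × 423 = 1692
    Cl-Cl: 1 × 249 = 249
    Σ(broken) = 1941 kJ
  Bonds formed (products):
    C-Cl: 1 × 341 = 341
    C-H: 3 × 423 = 1269
    H-Cl: 1 × 447 = 447
    Σ(formed) = 2057 kJ
  ΔH_II = 1941 − 2057 = −116 kJ
ΔH_I − ΔH_II = +19 kJ, so reaction II has the more negative ΔH; |ΔH_I − ΔH_II| = 19 kJ.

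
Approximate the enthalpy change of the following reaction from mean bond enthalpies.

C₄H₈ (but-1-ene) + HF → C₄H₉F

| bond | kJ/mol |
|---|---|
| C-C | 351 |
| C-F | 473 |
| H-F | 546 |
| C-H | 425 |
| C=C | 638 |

Bonds broken (reactants):
  C-C: 2 × 351 = 702
  C-H: 8 × 425 = 3400
  C=C: 1 × 638 = 638
  H-F: 1 × 546 = 546
  Σ(broken) = 5286 kJ
Bonds formed (products):
  C-C: 3 × 351 = 1053
  C-F: 1 × 473 = 473
  C-H: 9 × 425 = 3825
  Σ(formed) = 5351 kJ
ΔH = Σ(broken) − Σ(formed) = 5286 − 5351 = −65 kJ

ΔH ≈ −65 kJ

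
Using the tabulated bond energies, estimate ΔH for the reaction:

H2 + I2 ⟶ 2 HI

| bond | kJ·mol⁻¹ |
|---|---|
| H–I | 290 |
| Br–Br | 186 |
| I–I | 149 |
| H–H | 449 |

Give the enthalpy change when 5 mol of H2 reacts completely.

Bonds broken (reactants):
  H–H: 1 × 449 = 449
  I–I: 1 × 149 = 149
  Σ(broken) = 598 kJ
Bonds formed (products):
  H–I: 2 × 290 = 580
  Σ(formed) = 580 kJ
ΔH = Σ(broken) − Σ(formed) = 598 − 580 = +18 kJ
For 5× the reaction as written: 5 × (+18) = +90 kJ

ΔH = +90 kJ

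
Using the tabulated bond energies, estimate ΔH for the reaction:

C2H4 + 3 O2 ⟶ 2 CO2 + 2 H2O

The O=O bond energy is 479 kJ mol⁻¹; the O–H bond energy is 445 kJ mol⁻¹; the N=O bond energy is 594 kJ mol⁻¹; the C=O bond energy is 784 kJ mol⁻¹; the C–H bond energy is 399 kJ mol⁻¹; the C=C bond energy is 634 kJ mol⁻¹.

Bonds broken (reactants):
  C–H: 4 × 399 = 1596
  C=C: 1 × 634 = 634
  O=O: 3 × 479 = 1437
  Σ(broken) = 3667 kJ
Bonds formed (products):
  C=O: 4 × 784 = 3136
  O–H: 4 × 445 = 1780
  Σ(formed) = 4916 kJ
ΔH = Σ(broken) − Σ(formed) = 3667 − 4916 = −1249 kJ

ΔH ≈ −1249 kJ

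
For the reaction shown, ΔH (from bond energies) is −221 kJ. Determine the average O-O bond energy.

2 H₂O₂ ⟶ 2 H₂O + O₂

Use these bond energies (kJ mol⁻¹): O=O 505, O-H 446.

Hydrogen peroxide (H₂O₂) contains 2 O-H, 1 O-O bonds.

Let D be the O-O bond energy.
Σ(broken) = 4×446 + 2×D = 1784 + 2D
Σ(formed) = 4×446 + 1×505 = 2289
ΔH = Σ(broken) − Σ(formed) = (1784 + 2D) − (2289) = −505 + 2D
Setting this equal to −221 kJ gives 2D = 284, so D = 142 kJ/mol.

D(O-O) ≈ 142 kJ/mol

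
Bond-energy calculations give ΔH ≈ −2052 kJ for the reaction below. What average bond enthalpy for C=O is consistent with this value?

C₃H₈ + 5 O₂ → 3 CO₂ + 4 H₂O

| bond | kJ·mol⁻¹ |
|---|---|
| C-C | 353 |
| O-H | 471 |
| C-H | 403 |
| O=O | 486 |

D(C=O) ≈ 774 kJ/mol

Let D be the C=O bond energy.
Σ(broken) = 2×353 + 8×403 + 5×486 = 6360
Σ(formed) = 6×D + 8×471 = 3768 + 6D
ΔH = Σ(broken) − Σ(formed) = (6360) − (3768 + 6D) = +2592 − 6D
Setting this equal to −2052 kJ gives 6D = 4644, so D = 774 kJ/mol.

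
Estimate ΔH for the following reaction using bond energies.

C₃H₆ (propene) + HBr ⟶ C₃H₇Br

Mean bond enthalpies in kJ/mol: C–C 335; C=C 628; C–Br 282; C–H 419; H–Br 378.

ΔH ≈ −30 kJ

Bonds broken (reactants):
  C–C: 1 × 335 = 335
  C–H: 6 × 419 = 2514
  C=C: 1 × 628 = 628
  H–Br: 1 × 378 = 378
  Σ(broken) = 3855 kJ
Bonds formed (products):
  C–Br: 1 × 282 = 282
  C–C: 2 × 335 = 670
  C–H: 7 × 419 = 2933
  Σ(formed) = 3885 kJ
ΔH = Σ(broken) − Σ(formed) = 3855 − 3885 = −30 kJ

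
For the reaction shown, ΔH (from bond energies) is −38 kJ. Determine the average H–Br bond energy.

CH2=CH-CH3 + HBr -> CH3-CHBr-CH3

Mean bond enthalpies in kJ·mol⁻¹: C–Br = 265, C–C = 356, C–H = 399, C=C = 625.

D(H–Br) ≈ 357 kJ/mol

Let D be the H–Br bond energy.
Σ(broken) = 1×356 + 6×399 + 1×625 + 1×D = 3375 + D
Σ(formed) = 1×265 + 2×356 + 7×399 = 3770
ΔH = Σ(broken) − Σ(formed) = (3375 + D) − (3770) = −395 + D
Setting this equal to −38 kJ gives D = 357 kJ/mol.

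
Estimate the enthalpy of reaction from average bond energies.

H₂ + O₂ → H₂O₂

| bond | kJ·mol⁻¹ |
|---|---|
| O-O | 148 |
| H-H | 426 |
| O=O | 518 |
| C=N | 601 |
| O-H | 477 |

Bonds broken (reactants):
  H-H: 1 × 426 = 426
  O=O: 1 × 518 = 518
  Σ(broken) = 944 kJ
Bonds formed (products):
  O-H: 2 × 477 = 954
  O-O: 1 × 148 = 148
  Σ(formed) = 1102 kJ
ΔH = Σ(broken) − Σ(formed) = 944 − 1102 = −158 kJ

ΔH ≈ −158 kJ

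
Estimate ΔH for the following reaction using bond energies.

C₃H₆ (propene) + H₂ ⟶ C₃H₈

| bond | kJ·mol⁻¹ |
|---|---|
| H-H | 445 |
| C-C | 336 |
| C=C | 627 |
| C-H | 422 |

Bonds broken (reactants):
  C-C: 1 × 336 = 336
  C-H: 6 × 422 = 2532
  C=C: 1 × 627 = 627
  H-H: 1 × 445 = 445
  Σ(broken) = 3940 kJ
Bonds formed (products):
  C-C: 2 × 336 = 672
  C-H: 8 × 422 = 3376
  Σ(formed) = 4048 kJ
ΔH = Σ(broken) − Σ(formed) = 3940 − 4048 = −108 kJ

ΔH ≈ −108 kJ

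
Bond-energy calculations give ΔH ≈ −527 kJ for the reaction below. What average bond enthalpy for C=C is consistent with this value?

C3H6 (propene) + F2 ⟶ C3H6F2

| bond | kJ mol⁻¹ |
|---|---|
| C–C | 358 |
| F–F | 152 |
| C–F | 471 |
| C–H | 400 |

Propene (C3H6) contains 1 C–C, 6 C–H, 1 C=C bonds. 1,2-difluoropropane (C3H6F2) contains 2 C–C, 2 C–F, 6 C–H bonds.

Let D be the C=C bond energy.
Σ(broken) = 1×358 + 6×400 + 1×D + 1×152 = 2910 + D
Σ(formed) = 2×358 + 2×471 + 6×400 = 4058
ΔH = Σ(broken) − Σ(formed) = (2910 + D) − (4058) = −1148 + D
Setting this equal to −527 kJ gives D = 621 kJ/mol.

D(C=C) ≈ 621 kJ/mol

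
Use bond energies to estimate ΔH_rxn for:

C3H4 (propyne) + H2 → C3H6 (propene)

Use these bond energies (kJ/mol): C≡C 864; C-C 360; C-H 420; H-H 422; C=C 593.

Bonds broken (reactants):
  C≡C: 1 × 864 = 864
  C-C: 1 × 360 = 360
  C-H: 4 × 420 = 1680
  H-H: 1 × 422 = 422
  Σ(broken) = 3326 kJ
Bonds formed (products):
  C-C: 1 × 360 = 360
  C-H: 6 × 420 = 2520
  C=C: 1 × 593 = 593
  Σ(formed) = 3473 kJ
ΔH = Σ(broken) − Σ(formed) = 3326 − 3473 = −147 kJ

ΔH ≈ −147 kJ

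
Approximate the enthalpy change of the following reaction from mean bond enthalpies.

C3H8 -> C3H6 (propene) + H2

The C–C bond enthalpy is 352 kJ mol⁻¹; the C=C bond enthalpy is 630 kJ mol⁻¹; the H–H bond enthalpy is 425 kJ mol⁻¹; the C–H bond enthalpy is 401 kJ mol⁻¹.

ΔH ≈ +99 kJ

Bonds broken (reactants):
  C–C: 2 × 352 = 704
  C–H: 8 × 401 = 3208
  Σ(broken) = 3912 kJ
Bonds formed (products):
  C–C: 1 × 352 = 352
  C–H: 6 × 401 = 2406
  C=C: 1 × 630 = 630
  H–H: 1 × 425 = 425
  Σ(formed) = 3813 kJ
ΔH = Σ(broken) − Σ(formed) = 3912 − 3813 = +99 kJ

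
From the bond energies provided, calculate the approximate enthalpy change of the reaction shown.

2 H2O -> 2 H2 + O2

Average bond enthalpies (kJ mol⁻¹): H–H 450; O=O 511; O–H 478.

ΔH ≈ +501 kJ

Bonds broken (reactants):
  O–H: 4 × 478 = 1912
  Σ(broken) = 1912 kJ
Bonds formed (products):
  H–H: 2 × 450 = 900
  O=O: 1 × 511 = 511
  Σ(formed) = 1411 kJ
ΔH = Σ(broken) − Σ(formed) = 1912 − 1411 = +501 kJ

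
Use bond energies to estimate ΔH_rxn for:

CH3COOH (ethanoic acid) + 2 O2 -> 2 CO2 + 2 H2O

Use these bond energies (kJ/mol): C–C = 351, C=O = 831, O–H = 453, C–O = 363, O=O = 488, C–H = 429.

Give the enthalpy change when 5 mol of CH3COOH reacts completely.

ΔH = −4375 kJ

Bonds broken (reactants):
  C–C: 1 × 351 = 351
  C–H: 3 × 429 = 1287
  C–O: 1 × 363 = 363
  C=O: 1 × 831 = 831
  O–H: 1 × 453 = 453
  O=O: 2 × 488 = 976
  Σ(broken) = 4261 kJ
Bonds formed (products):
  C=O: 4 × 831 = 3324
  O–H: 4 × 453 = 1812
  Σ(formed) = 5136 kJ
ΔH = Σ(broken) − Σ(formed) = 4261 − 5136 = −875 kJ
For 5× the reaction as written: 5 × (−875) = −4375 kJ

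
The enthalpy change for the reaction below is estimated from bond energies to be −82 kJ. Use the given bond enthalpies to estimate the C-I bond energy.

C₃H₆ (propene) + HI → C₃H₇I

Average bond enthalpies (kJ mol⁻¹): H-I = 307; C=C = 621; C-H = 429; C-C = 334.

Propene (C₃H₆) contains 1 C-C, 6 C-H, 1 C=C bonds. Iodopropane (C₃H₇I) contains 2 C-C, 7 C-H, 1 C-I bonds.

D(C-I) ≈ 247 kJ/mol

Let D be the C-I bond energy.
Σ(broken) = 1×334 + 6×429 + 1×621 + 1×307 = 3836
Σ(formed) = 2×334 + 7×429 + 1×D = 3671 + D
ΔH = Σ(broken) − Σ(formed) = (3836) − (3671 + D) = +165 − D
Setting this equal to −82 kJ gives D = 247 kJ/mol.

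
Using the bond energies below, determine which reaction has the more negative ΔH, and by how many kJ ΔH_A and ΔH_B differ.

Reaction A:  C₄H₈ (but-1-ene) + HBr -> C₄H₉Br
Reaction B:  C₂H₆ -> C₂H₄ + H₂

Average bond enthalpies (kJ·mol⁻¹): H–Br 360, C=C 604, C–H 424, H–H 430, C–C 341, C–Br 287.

Reaction A:
  Bonds broken (reactants):
    C–C: 2 × 341 = 682
    C–H: 8 × 424 = 3392
    C=C: 1 × 604 = 604
    H–Br: 1 × 360 = 360
    Σ(broken) = 5038 kJ
  Bonds formed (products):
    C–Br: 1 × 287 = 287
    C–C: 3 × 341 = 1023
    C–H: 9 × 424 = 3816
    Σ(formed) = 5126 kJ
  ΔH_A = 5038 − 5126 = −88 kJ
Reaction B:
  Bonds broken (reactants):
    C–C: 1 × 341 = 341
    C–H: 6 × 424 = 2544
    Σ(broken) = 2885 kJ
  Bonds formed (products):
    C–H: 4 × 424 = 1696
    C=C: 1 × 604 = 604
    H–H: 1 × 430 = 430
    Σ(formed) = 2730 kJ
  ΔH_B = 2885 − 2730 = +155 kJ
ΔH_A − ΔH_B = −243 kJ, so reaction A has the more negative ΔH; |ΔH_A − ΔH_B| = 243 kJ.

Reaction A, by 243 kJ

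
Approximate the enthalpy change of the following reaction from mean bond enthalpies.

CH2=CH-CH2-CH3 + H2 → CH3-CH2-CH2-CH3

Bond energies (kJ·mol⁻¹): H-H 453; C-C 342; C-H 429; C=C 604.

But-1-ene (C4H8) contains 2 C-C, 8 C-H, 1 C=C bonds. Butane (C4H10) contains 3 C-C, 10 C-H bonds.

Bonds broken (reactants):
  C-C: 2 × 342 = 684
  C-H: 8 × 429 = 3432
  C=C: 1 × 604 = 604
  H-H: 1 × 453 = 453
  Σ(broken) = 5173 kJ
Bonds formed (products):
  C-C: 3 × 342 = 1026
  C-H: 10 × 429 = 4290
  Σ(formed) = 5316 kJ
ΔH = Σ(broken) − Σ(formed) = 5173 − 5316 = −143 kJ

ΔH ≈ −143 kJ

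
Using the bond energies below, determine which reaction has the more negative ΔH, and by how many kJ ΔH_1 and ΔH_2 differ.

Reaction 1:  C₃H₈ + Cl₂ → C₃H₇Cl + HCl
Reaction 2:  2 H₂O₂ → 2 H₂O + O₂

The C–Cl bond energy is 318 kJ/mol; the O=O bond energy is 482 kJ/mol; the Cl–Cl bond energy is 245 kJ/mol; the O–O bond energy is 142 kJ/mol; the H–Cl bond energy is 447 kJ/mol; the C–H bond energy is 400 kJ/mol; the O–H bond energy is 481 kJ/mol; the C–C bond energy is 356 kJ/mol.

Reaction 1:
  Bonds broken (reactants):
    C–C: 2 × 356 = 712
    C–H: 8 × 400 = 3200
    Cl–Cl: 1 × 245 = 245
    Σ(broken) = 4157 kJ
  Bonds formed (products):
    C–C: 2 × 356 = 712
    C–Cl: 1 × 318 = 318
    C–H: 7 × 400 = 2800
    H–Cl: 1 × 447 = 447
    Σ(formed) = 4277 kJ
  ΔH_1 = 4157 − 4277 = −120 kJ
Reaction 2:
  Bonds broken (reactants):
    O–H: 4 × 481 = 1924
    O–O: 2 × 142 = 284
    Σ(broken) = 2208 kJ
  Bonds formed (products):
    O–H: 4 × 481 = 1924
    O=O: 1 × 482 = 482
    Σ(formed) = 2406 kJ
  ΔH_2 = 2208 − 2406 = −198 kJ
ΔH_1 − ΔH_2 = +78 kJ, so reaction 2 has the more negative ΔH; |ΔH_1 − ΔH_2| = 78 kJ.

Reaction 2, by 78 kJ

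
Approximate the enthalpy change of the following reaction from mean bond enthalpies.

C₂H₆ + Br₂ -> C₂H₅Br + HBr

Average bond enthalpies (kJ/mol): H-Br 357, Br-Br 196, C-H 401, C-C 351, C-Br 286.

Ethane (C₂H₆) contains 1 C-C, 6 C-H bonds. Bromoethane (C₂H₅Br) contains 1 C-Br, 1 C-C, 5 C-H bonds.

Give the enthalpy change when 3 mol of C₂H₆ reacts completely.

Bonds broken (reactants):
  Br-Br: 1 × 196 = 196
  C-C: 1 × 351 = 351
  C-H: 6 × 401 = 2406
  Σ(broken) = 2953 kJ
Bonds formed (products):
  C-Br: 1 × 286 = 286
  C-C: 1 × 351 = 351
  C-H: 5 × 401 = 2005
  H-Br: 1 × 357 = 357
  Σ(formed) = 2999 kJ
ΔH = Σ(broken) − Σ(formed) = 2953 − 2999 = −46 kJ
For 3× the reaction as written: 3 × (−46) = −138 kJ

ΔH = −138 kJ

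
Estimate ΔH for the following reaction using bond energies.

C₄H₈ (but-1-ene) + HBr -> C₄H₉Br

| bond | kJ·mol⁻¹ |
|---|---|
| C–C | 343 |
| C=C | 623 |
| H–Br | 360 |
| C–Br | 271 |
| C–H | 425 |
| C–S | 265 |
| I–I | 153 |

ΔH ≈ −56 kJ

Bonds broken (reactants):
  C–C: 2 × 343 = 686
  C–H: 8 × 425 = 3400
  C=C: 1 × 623 = 623
  H–Br: 1 × 360 = 360
  Σ(broken) = 5069 kJ
Bonds formed (products):
  C–Br: 1 × 271 = 271
  C–C: 3 × 343 = 1029
  C–H: 9 × 425 = 3825
  Σ(formed) = 5125 kJ
ΔH = Σ(broken) − Σ(formed) = 5069 − 5125 = −56 kJ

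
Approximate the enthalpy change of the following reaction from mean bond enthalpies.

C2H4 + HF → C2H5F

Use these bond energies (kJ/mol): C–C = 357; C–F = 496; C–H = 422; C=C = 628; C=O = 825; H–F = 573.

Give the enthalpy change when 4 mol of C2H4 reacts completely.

Bonds broken (reactants):
  C–H: 4 × 422 = 1688
  C=C: 1 × 628 = 628
  H–F: 1 × 573 = 573
  Σ(broken) = 2889 kJ
Bonds formed (products):
  C–C: 1 × 357 = 357
  C–F: 1 × 496 = 496
  C–H: 5 × 422 = 2110
  Σ(formed) = 2963 kJ
ΔH = Σ(broken) − Σ(formed) = 2889 − 2963 = −74 kJ
For 4× the reaction as written: 4 × (−74) = −296 kJ

ΔH = −296 kJ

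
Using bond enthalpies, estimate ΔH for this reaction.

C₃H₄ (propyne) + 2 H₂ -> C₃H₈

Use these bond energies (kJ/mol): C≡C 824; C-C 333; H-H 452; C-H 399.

ΔH ≈ −201 kJ

Bonds broken (reactants):
  C≡C: 1 × 824 = 824
  C-C: 1 × 333 = 333
  C-H: 4 × 399 = 1596
  H-H: 2 × 452 = 904
  Σ(broken) = 3657 kJ
Bonds formed (products):
  C-C: 2 × 333 = 666
  C-H: 8 × 399 = 3192
  Σ(formed) = 3858 kJ
ΔH = Σ(broken) − Σ(formed) = 3657 − 3858 = −201 kJ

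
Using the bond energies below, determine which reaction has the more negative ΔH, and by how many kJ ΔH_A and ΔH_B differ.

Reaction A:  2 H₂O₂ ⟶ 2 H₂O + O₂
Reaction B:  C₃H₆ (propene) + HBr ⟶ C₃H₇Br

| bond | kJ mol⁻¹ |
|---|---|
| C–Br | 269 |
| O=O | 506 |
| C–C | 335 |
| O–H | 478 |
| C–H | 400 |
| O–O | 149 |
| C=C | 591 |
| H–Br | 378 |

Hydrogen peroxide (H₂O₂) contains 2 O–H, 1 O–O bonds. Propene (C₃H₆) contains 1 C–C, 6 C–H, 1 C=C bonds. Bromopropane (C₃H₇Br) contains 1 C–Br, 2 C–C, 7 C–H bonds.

Reaction A, by 173 kJ

Reaction A:
  Bonds broken (reactants):
    O–H: 4 × 478 = 1912
    O–O: 2 × 149 = 298
    Σ(broken) = 2210 kJ
  Bonds formed (products):
    O–H: 4 × 478 = 1912
    O=O: 1 × 506 = 506
    Σ(formed) = 2418 kJ
  ΔH_A = 2210 − 2418 = −208 kJ
Reaction B:
  Bonds broken (reactants):
    C–C: 1 × 335 = 335
    C–H: 6 × 400 = 2400
    C=C: 1 × 591 = 591
    H–Br: 1 × 378 = 378
    Σ(broken) = 3704 kJ
  Bonds formed (products):
    C–Br: 1 × 269 = 269
    C–C: 2 × 335 = 670
    C–H: 7 × 400 = 2800
    Σ(formed) = 3739 kJ
  ΔH_B = 3704 − 3739 = −35 kJ
ΔH_A − ΔH_B = −173 kJ, so reaction A has the more negative ΔH; |ΔH_A − ΔH_B| = 173 kJ.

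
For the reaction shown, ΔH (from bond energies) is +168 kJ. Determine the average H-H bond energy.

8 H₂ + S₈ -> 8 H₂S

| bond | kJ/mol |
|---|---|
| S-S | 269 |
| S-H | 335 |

D(H-H) ≈ 422 kJ/mol

Let D be the H-H bond energy.
Σ(broken) = 8×D + 8×269 = 2152 + 8D
Σ(formed) = 16×335 = 5360
ΔH = Σ(broken) − Σ(formed) = (2152 + 8D) − (5360) = −3208 + 8D
Setting this equal to +168 kJ gives 8D = 3376, so D = 422 kJ/mol.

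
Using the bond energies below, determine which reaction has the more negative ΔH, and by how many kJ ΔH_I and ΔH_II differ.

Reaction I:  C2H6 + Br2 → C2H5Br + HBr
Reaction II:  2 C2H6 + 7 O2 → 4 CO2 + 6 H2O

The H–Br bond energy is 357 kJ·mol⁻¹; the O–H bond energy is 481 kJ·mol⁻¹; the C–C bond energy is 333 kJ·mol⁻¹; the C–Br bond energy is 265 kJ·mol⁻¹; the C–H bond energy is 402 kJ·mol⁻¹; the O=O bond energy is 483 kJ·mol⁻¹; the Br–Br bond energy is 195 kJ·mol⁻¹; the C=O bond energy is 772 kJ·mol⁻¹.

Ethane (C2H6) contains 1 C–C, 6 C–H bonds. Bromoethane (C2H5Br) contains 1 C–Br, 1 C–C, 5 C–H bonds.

Reaction I:
  Bonds broken (reactants):
    Br–Br: 1 × 195 = 195
    C–C: 1 × 333 = 333
    C–H: 6 × 402 = 2412
    Σ(broken) = 2940 kJ
  Bonds formed (products):
    C–Br: 1 × 265 = 265
    C–C: 1 × 333 = 333
    C–H: 5 × 402 = 2010
    H–Br: 1 × 357 = 357
    Σ(formed) = 2965 kJ
  ΔH_I = 2940 − 2965 = −25 kJ
Reaction II:
  Bonds broken (reactants):
    C–C: 2 × 333 = 666
    C–H: 12 × 402 = 4824
    O=O: 7 × 483 = 3381
    Σ(broken) = 8871 kJ
  Bonds formed (products):
    C=O: 8 × 772 = 6176
    O–H: 12 × 481 = 5772
    Σ(formed) = 11948 kJ
  ΔH_II = 8871 − 11948 = −3077 kJ
ΔH_I − ΔH_II = +3052 kJ, so reaction II has the more negative ΔH; |ΔH_I − ΔH_II| = 3052 kJ.

Reaction II, by 3052 kJ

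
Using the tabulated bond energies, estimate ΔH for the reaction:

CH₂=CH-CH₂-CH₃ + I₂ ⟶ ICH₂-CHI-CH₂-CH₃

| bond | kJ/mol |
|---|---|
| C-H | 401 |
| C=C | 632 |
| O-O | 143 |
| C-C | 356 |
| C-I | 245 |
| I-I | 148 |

Bonds broken (reactants):
  C-C: 2 × 356 = 712
  C-H: 8 × 401 = 3208
  C=C: 1 × 632 = 632
  I-I: 1 × 148 = 148
  Σ(broken) = 4700 kJ
Bonds formed (products):
  C-C: 3 × 356 = 1068
  C-H: 8 × 401 = 3208
  C-I: 2 × 245 = 490
  Σ(formed) = 4766 kJ
ΔH = Σ(broken) − Σ(formed) = 4700 − 4766 = −66 kJ

ΔH ≈ −66 kJ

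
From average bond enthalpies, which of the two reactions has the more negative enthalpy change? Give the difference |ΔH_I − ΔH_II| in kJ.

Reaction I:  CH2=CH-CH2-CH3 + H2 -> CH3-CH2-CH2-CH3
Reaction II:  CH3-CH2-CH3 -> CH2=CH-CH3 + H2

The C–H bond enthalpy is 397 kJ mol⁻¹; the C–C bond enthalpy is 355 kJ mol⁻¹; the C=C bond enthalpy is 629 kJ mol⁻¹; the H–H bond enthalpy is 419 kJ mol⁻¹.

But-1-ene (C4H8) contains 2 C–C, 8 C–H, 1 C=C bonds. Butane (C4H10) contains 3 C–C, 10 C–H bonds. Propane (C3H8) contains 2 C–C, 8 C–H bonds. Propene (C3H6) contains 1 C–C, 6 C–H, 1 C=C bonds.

Reaction I, by 202 kJ

Reaction I:
  Bonds broken (reactants):
    C–C: 2 × 355 = 710
    C–H: 8 × 397 = 3176
    C=C: 1 × 629 = 629
    H–H: 1 × 419 = 419
    Σ(broken) = 4934 kJ
  Bonds formed (products):
    C–C: 3 × 355 = 1065
    C–H: 10 × 397 = 3970
    Σ(formed) = 5035 kJ
  ΔH_I = 4934 − 5035 = −101 kJ
Reaction II:
  Bonds broken (reactants):
    C–C: 2 × 355 = 710
    C–H: 8 × 397 = 3176
    Σ(broken) = 3886 kJ
  Bonds formed (products):
    C–C: 1 × 355 = 355
    C–H: 6 × 397 = 2382
    C=C: 1 × 629 = 629
    H–H: 1 × 419 = 419
    Σ(formed) = 3785 kJ
  ΔH_II = 3886 − 3785 = +101 kJ
ΔH_I − ΔH_II = −202 kJ, so reaction I has the more negative ΔH; |ΔH_I − ΔH_II| = 202 kJ.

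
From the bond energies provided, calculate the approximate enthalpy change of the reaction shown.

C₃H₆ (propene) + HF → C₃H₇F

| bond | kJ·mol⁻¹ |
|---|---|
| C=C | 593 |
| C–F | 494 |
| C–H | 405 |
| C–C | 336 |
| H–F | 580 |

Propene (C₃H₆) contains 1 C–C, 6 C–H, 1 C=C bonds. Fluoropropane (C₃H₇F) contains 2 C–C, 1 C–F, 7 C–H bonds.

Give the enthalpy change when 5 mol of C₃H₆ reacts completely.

Bonds broken (reactants):
  C–C: 1 × 336 = 336
  C–H: 6 × 405 = 2430
  C=C: 1 × 593 = 593
  H–F: 1 × 580 = 580
  Σ(broken) = 3939 kJ
Bonds formed (products):
  C–C: 2 × 336 = 672
  C–F: 1 × 494 = 494
  C–H: 7 × 405 = 2835
  Σ(formed) = 4001 kJ
ΔH = Σ(broken) − Σ(formed) = 3939 − 4001 = −62 kJ
For 5× the reaction as written: 5 × (−62) = −310 kJ

ΔH = −310 kJ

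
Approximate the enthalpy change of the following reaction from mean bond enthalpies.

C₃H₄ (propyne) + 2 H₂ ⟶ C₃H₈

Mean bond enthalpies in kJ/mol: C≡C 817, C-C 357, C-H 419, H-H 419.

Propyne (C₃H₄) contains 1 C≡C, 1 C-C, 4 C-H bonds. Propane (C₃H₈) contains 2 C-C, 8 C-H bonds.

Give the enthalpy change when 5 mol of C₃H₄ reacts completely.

Bonds broken (reactants):
  C≡C: 1 × 817 = 817
  C-C: 1 × 357 = 357
  C-H: 4 × 419 = 1676
  H-H: 2 × 419 = 838
  Σ(broken) = 3688 kJ
Bonds formed (products):
  C-C: 2 × 357 = 714
  C-H: 8 × 419 = 3352
  Σ(formed) = 4066 kJ
ΔH = Σ(broken) − Σ(formed) = 3688 − 4066 = −378 kJ
For 5× the reaction as written: 5 × (−378) = −1890 kJ

ΔH = −1890 kJ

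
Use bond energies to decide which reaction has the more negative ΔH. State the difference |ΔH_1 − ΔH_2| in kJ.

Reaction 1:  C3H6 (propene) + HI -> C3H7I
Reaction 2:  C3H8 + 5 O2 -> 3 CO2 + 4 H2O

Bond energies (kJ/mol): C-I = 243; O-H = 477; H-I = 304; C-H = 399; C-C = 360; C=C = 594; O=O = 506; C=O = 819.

Reaction 2, by 2184 kJ

Reaction 1:
  Bonds broken (reactants):
    C-C: 1 × 360 = 360
    C-H: 6 × 399 = 2394
    C=C: 1 × 594 = 594
    H-I: 1 × 304 = 304
    Σ(broken) = 3652 kJ
  Bonds formed (products):
    C-C: 2 × 360 = 720
    C-H: 7 × 399 = 2793
    C-I: 1 × 243 = 243
    Σ(formed) = 3756 kJ
  ΔH_1 = 3652 − 3756 = −104 kJ
Reaction 2:
  Bonds broken (reactants):
    C-C: 2 × 360 = 720
    C-H: 8 × 399 = 3192
    O=O: 5 × 506 = 2530
    Σ(broken) = 6442 kJ
  Bonds formed (products):
    C=O: 6 × 819 = 4914
    O-H: 8 × 477 = 3816
    Σ(formed) = 8730 kJ
  ΔH_2 = 6442 − 8730 = −2288 kJ
ΔH_1 − ΔH_2 = +2184 kJ, so reaction 2 has the more negative ΔH; |ΔH_1 − ΔH_2| = 2184 kJ.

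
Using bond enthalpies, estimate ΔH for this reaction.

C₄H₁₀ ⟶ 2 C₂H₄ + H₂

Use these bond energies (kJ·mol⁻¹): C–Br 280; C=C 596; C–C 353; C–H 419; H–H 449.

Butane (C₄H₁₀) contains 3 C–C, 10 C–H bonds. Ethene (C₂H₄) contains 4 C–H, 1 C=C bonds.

Bonds broken (reactants):
  C–C: 3 × 353 = 1059
  C–H: 10 × 419 = 4190
  Σ(broken) = 5249 kJ
Bonds formed (products):
  C–H: 8 × 419 = 3352
  C=C: 2 × 596 = 1192
  H–H: 1 × 449 = 449
  Σ(formed) = 4993 kJ
ΔH = Σ(broken) − Σ(formed) = 5249 − 4993 = +256 kJ

ΔH ≈ +256 kJ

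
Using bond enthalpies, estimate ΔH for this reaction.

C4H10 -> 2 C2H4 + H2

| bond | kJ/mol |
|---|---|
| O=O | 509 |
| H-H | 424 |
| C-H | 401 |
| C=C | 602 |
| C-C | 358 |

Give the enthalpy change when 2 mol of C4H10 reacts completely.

Bonds broken (reactants):
  C-C: 3 × 358 = 1074
  C-H: 10 × 401 = 4010
  Σ(broken) = 5084 kJ
Bonds formed (products):
  C-H: 8 × 401 = 3208
  C=C: 2 × 602 = 1204
  H-H: 1 × 424 = 424
  Σ(formed) = 4836 kJ
ΔH = Σ(broken) − Σ(formed) = 5084 − 4836 = +248 kJ
For 2× the reaction as written: 2 × (+248) = +496 kJ

ΔH = +496 kJ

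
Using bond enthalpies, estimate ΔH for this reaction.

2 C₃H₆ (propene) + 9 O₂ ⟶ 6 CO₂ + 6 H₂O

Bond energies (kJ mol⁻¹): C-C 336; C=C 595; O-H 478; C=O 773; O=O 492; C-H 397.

ΔH ≈ −3958 kJ

Bonds broken (reactants):
  C-C: 2 × 336 = 672
  C-H: 12 × 397 = 4764
  C=C: 2 × 595 = 1190
  O=O: 9 × 492 = 4428
  Σ(broken) = 11054 kJ
Bonds formed (products):
  C=O: 12 × 773 = 9276
  O-H: 12 × 478 = 5736
  Σ(formed) = 15012 kJ
ΔH = Σ(broken) − Σ(formed) = 11054 − 15012 = −3958 kJ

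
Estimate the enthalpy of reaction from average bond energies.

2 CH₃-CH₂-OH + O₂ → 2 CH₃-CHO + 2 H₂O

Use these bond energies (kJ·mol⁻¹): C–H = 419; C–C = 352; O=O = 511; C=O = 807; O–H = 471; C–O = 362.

ΔH ≈ −483 kJ

Bonds broken (reactants):
  C–C: 2 × 352 = 704
  C–H: 10 × 419 = 4190
  C–O: 2 × 362 = 724
  O–H: 2 × 471 = 942
  O=O: 1 × 511 = 511
  Σ(broken) = 7071 kJ
Bonds formed (products):
  C–C: 2 × 352 = 704
  C–H: 8 × 419 = 3352
  C=O: 2 × 807 = 1614
  O–H: 4 × 471 = 1884
  Σ(formed) = 7554 kJ
ΔH = Σ(broken) − Σ(formed) = 7071 − 7554 = −483 kJ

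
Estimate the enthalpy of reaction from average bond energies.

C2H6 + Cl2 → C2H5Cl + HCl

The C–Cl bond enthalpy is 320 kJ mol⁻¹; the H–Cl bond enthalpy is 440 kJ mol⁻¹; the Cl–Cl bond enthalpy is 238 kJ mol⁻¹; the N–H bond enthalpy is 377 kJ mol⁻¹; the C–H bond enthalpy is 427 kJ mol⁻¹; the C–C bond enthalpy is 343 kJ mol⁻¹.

ΔH ≈ −95 kJ

Bonds broken (reactants):
  C–C: 1 × 343 = 343
  C–H: 6 × 427 = 2562
  Cl–Cl: 1 × 238 = 238
  Σ(broken) = 3143 kJ
Bonds formed (products):
  C–C: 1 × 343 = 343
  C–Cl: 1 × 320 = 320
  C–H: 5 × 427 = 2135
  H–Cl: 1 × 440 = 440
  Σ(formed) = 3238 kJ
ΔH = Σ(broken) − Σ(formed) = 3143 − 3238 = −95 kJ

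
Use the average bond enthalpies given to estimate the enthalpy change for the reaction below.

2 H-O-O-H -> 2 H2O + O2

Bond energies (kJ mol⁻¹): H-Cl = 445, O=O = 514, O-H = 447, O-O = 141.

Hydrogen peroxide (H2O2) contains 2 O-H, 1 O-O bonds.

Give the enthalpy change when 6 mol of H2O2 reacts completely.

Bonds broken (reactants):
  O-H: 4 × 447 = 1788
  O-O: 2 × 141 = 282
  Σ(broken) = 2070 kJ
Bonds formed (products):
  O-H: 4 × 447 = 1788
  O=O: 1 × 514 = 514
  Σ(formed) = 2302 kJ
ΔH = Σ(broken) − Σ(formed) = 2070 − 2302 = −232 kJ
For 3× the reaction as written: 3 × (−232) = −696 kJ

ΔH = −696 kJ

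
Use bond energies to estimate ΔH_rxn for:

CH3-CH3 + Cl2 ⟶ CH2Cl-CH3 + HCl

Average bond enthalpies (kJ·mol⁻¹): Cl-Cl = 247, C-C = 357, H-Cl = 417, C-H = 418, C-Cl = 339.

ΔH ≈ −91 kJ

Bonds broken (reactants):
  C-C: 1 × 357 = 357
  C-H: 6 × 418 = 2508
  Cl-Cl: 1 × 247 = 247
  Σ(broken) = 3112 kJ
Bonds formed (products):
  C-C: 1 × 357 = 357
  C-Cl: 1 × 339 = 339
  C-H: 5 × 418 = 2090
  H-Cl: 1 × 417 = 417
  Σ(formed) = 3203 kJ
ΔH = Σ(broken) − Σ(formed) = 3112 − 3203 = −91 kJ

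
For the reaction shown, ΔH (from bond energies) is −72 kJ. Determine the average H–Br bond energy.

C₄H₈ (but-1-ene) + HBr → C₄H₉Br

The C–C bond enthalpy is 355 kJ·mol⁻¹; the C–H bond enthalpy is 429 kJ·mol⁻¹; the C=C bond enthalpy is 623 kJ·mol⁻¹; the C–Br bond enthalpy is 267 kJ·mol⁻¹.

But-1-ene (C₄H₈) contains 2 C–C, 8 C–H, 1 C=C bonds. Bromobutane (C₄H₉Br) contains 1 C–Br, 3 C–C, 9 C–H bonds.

Let D be the H–Br bond energy.
Σ(broken) = 2×355 + 8×429 + 1×623 + 1×D = 4765 + D
Σ(formed) = 1×267 + 3×355 + 9×429 = 5193
ΔH = Σ(broken) − Σ(formed) = (4765 + D) − (5193) = −428 + D
Setting this equal to −72 kJ gives D = 356 kJ/mol.

D(H–Br) ≈ 356 kJ/mol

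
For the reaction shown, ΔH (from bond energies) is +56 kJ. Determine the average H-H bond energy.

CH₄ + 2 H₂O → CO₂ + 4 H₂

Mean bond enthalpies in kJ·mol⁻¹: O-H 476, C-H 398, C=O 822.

Let D be the H-H bond energy.
Σ(broken) = 4×398 + 4×476 = 3496
Σ(formed) = 2×822 + 4×D = 1644 + 4D
ΔH = Σ(broken) − Σ(formed) = (3496) − (1644 + 4D) = +1852 − 4D
Setting this equal to +56 kJ gives 4D = 1796, so D = 449 kJ/mol.

D(H-H) ≈ 449 kJ/mol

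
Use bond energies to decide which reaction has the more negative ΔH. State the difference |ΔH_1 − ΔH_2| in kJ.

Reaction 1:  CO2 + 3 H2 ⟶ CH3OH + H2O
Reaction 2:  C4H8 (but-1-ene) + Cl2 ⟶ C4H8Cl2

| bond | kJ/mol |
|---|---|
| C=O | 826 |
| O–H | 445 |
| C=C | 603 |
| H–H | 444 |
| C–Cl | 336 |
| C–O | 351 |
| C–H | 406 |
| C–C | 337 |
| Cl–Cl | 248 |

Reaction 1:
  Bonds broken (reactants):
    C=O: 2 × 826 = 1652
    H–H: 3 × 444 = 1332
    Σ(broken) = 2984 kJ
  Bonds formed (products):
    C–H: 3 × 406 = 1218
    C–O: 1 × 351 = 351
    O–H: 3 × 445 = 1335
    Σ(formed) = 2904 kJ
  ΔH_1 = 2984 − 2904 = +80 kJ
Reaction 2:
  Bonds broken (reactants):
    C–C: 2 × 337 = 674
    C–H: 8 × 406 = 3248
    C=C: 1 × 603 = 603
    Cl–Cl: 1 × 248 = 248
    Σ(broken) = 4773 kJ
  Bonds formed (products):
    C–C: 3 × 337 = 1011
    C–Cl: 2 × 336 = 672
    C–H: 8 × 406 = 3248
    Σ(formed) = 4931 kJ
  ΔH_2 = 4773 − 4931 = −158 kJ
ΔH_1 − ΔH_2 = +238 kJ, so reaction 2 has the more negative ΔH; |ΔH_1 − ΔH_2| = 238 kJ.

Reaction 2, by 238 kJ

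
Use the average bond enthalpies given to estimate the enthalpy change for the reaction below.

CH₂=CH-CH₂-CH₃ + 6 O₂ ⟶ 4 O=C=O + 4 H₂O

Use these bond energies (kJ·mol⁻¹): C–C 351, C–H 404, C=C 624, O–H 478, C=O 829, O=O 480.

ΔH ≈ −3018 kJ

Bonds broken (reactants):
  C–C: 2 × 351 = 702
  C–H: 8 × 404 = 3232
  C=C: 1 × 624 = 624
  O=O: 6 × 480 = 2880
  Σ(broken) = 7438 kJ
Bonds formed (products):
  C=O: 8 × 829 = 6632
  O–H: 8 × 478 = 3824
  Σ(formed) = 10456 kJ
ΔH = Σ(broken) − Σ(formed) = 7438 − 10456 = −3018 kJ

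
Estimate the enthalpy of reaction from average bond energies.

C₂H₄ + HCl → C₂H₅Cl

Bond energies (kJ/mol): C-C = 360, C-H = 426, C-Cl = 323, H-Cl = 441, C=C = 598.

ΔH ≈ −70 kJ

Bonds broken (reactants):
  C-H: 4 × 426 = 1704
  C=C: 1 × 598 = 598
  H-Cl: 1 × 441 = 441
  Σ(broken) = 2743 kJ
Bonds formed (products):
  C-C: 1 × 360 = 360
  C-Cl: 1 × 323 = 323
  C-H: 5 × 426 = 2130
  Σ(formed) = 2813 kJ
ΔH = Σ(broken) − Σ(formed) = 2743 − 2813 = −70 kJ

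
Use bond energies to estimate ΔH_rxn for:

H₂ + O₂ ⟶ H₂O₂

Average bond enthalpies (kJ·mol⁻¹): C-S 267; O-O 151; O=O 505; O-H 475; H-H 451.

ΔH ≈ −145 kJ

Bonds broken (reactants):
  H-H: 1 × 451 = 451
  O=O: 1 × 505 = 505
  Σ(broken) = 956 kJ
Bonds formed (products):
  O-H: 2 × 475 = 950
  O-O: 1 × 151 = 151
  Σ(formed) = 1101 kJ
ΔH = Σ(broken) − Σ(formed) = 956 − 1101 = −145 kJ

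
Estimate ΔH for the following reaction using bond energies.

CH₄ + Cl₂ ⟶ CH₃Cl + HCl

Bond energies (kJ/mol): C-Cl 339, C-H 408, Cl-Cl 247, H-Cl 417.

ΔH ≈ −101 kJ

Bonds broken (reactants):
  C-H: 4 × 408 = 1632
  Cl-Cl: 1 × 247 = 247
  Σ(broken) = 1879 kJ
Bonds formed (products):
  C-Cl: 1 × 339 = 339
  C-H: 3 × 408 = 1224
  H-Cl: 1 × 417 = 417
  Σ(formed) = 1980 kJ
ΔH = Σ(broken) − Σ(formed) = 1879 − 1980 = −101 kJ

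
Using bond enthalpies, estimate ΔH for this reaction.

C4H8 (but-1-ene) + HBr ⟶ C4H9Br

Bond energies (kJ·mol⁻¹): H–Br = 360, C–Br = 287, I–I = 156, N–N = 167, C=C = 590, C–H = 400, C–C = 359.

Bonds broken (reactants):
  C–C: 2 × 359 = 718
  C–H: 8 × 400 = 3200
  C=C: 1 × 590 = 590
  H–Br: 1 × 360 = 360
  Σ(broken) = 4868 kJ
Bonds formed (products):
  C–Br: 1 × 287 = 287
  C–C: 3 × 359 = 1077
  C–H: 9 × 400 = 3600
  Σ(formed) = 4964 kJ
ΔH = Σ(broken) − Σ(formed) = 4868 − 4964 = −96 kJ

ΔH ≈ −96 kJ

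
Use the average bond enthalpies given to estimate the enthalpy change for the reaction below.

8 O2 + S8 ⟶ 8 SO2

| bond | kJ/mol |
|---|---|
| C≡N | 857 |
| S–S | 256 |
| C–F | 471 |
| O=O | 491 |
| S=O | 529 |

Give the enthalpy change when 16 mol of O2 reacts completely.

Bonds broken (reactants):
  O=O: 8 × 491 = 3928
  S–S: 8 × 256 = 2048
  Σ(broken) = 5976 kJ
Bonds formed (products):
  S=O: 16 × 529 = 8464
  Σ(formed) = 8464 kJ
ΔH = Σ(broken) − Σ(formed) = 5976 − 8464 = −2488 kJ
For 2× the reaction as written: 2 × (−2488) = −4976 kJ

ΔH = −4976 kJ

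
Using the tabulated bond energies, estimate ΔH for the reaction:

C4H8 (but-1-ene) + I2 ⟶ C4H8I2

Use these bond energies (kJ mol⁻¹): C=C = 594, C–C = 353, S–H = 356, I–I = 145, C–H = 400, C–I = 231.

Bonds broken (reactants):
  C–C: 2 × 353 = 706
  C–H: 8 × 400 = 3200
  C=C: 1 × 594 = 594
  I–I: 1 × 145 = 145
  Σ(broken) = 4645 kJ
Bonds formed (products):
  C–C: 3 × 353 = 1059
  C–H: 8 × 400 = 3200
  C–I: 2 × 231 = 462
  Σ(formed) = 4721 kJ
ΔH = Σ(broken) − Σ(formed) = 4645 − 4721 = −76 kJ

ΔH ≈ −76 kJ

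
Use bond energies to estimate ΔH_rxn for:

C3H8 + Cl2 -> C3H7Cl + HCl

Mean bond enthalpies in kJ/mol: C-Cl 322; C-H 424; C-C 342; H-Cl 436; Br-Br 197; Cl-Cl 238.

Bonds broken (reactants):
  C-C: 2 × 342 = 684
  C-H: 8 × 424 = 3392
  Cl-Cl: 1 × 238 = 238
  Σ(broken) = 4314 kJ
Bonds formed (products):
  C-C: 2 × 342 = 684
  C-Cl: 1 × 322 = 322
  C-H: 7 × 424 = 2968
  H-Cl: 1 × 436 = 436
  Σ(formed) = 4410 kJ
ΔH = Σ(broken) − Σ(formed) = 4314 − 4410 = −96 kJ

ΔH ≈ −96 kJ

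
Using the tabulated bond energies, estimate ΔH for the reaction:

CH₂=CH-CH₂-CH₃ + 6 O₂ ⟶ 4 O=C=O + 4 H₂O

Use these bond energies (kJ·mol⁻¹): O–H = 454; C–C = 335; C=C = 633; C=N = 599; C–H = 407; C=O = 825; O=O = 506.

Bonds broken (reactants):
  C–C: 2 × 335 = 670
  C–H: 8 × 407 = 3256
  C=C: 1 × 633 = 633
  O=O: 6 × 506 = 3036
  Σ(broken) = 7595 kJ
Bonds formed (products):
  C=O: 8 × 825 = 6600
  O–H: 8 × 454 = 3632
  Σ(formed) = 10232 kJ
ΔH = Σ(broken) − Σ(formed) = 7595 − 10232 = −2637 kJ

ΔH ≈ −2637 kJ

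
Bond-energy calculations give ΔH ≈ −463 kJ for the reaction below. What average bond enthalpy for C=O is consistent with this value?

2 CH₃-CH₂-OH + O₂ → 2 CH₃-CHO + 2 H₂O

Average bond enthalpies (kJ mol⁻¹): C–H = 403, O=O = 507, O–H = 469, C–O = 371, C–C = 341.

Let D be the C=O bond energy.
Σ(broken) = 2×341 + 10×403 + 2×371 + 2×469 + 1×507 = 6899
Σ(formed) = 2×341 + 8×403 + 2×D + 4×469 = 5782 + 2D
ΔH = Σ(broken) − Σ(formed) = (6899) − (5782 + 2D) = +1117 − 2D
Setting this equal to −463 kJ gives 2D = 1580, so D = 790 kJ/mol.

D(C=O) ≈ 790 kJ/mol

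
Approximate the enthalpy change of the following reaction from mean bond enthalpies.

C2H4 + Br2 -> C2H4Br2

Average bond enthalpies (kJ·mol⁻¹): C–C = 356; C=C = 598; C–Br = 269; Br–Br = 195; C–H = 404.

Bonds broken (reactants):
  Br–Br: 1 × 195 = 195
  C–H: 4 × 404 = 1616
  C=C: 1 × 598 = 598
  Σ(broken) = 2409 kJ
Bonds formed (products):
  C–Br: 2 × 269 = 538
  C–C: 1 × 356 = 356
  C–H: 4 × 404 = 1616
  Σ(formed) = 2510 kJ
ΔH = Σ(broken) − Σ(formed) = 2409 − 2510 = −101 kJ

ΔH ≈ −101 kJ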